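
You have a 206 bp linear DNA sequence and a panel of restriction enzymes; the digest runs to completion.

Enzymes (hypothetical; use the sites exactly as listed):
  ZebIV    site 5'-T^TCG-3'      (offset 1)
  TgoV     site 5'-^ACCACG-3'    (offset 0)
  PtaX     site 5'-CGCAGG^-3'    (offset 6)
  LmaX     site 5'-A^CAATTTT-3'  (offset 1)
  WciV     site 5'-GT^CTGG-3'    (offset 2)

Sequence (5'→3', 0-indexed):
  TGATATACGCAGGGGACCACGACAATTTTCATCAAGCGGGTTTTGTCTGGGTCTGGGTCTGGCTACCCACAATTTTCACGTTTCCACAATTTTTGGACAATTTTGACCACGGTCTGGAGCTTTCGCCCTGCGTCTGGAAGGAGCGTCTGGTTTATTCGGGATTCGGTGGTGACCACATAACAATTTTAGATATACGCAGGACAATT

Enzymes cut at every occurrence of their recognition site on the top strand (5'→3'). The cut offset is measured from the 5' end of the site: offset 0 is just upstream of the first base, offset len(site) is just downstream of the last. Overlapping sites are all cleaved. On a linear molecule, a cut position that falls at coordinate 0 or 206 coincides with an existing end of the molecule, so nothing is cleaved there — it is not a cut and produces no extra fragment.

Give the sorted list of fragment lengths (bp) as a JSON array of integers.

[2,6,6,6,7,7,8,8,9,9,11,11,11,13,13,17,18,20,24]

Site scan:
  ZebIV TTCG/1: at [121, 154, 161] ⇒ [122, 155, 162]
  TgoV ACCACG/0: at [15, 105] ⇒ [15, 105]
  PtaX CGCAGG/6: at [7, 194] ⇒ [13, 200]
  LmaX ACAATTTT/1: at [21, 68, 85, 96, 179] ⇒ [22, 69, 86, 97, 180]
  WciV GTCTGG/2: at [44, 50, 56, 111, 131, 144] ⇒ [46, 52, 58, 113, 133, 146]

Pooled cuts: [13, 15, 22, 46, 52, 58, 69, 86, 97, 105, 113, 122, 133, 146, 155, 162, 180, 200]

Fragment lengths:
  [0,13): 13 bp
  [13,15): 2 bp
  [15,22): 7 bp
  [22,46): 24 bp
  [46,52): 6 bp
  [52,58): 6 bp
  [58,69): 11 bp
  [69,86): 17 bp
  [86,97): 11 bp
  [97,105): 8 bp
  [105,113): 8 bp
  [113,122): 9 bp
  [122,133): 11 bp
  [133,146): 13 bp
  [146,155): 9 bp
  [155,162): 7 bp
  [162,180): 18 bp
  [180,200): 20 bp
  [200,206): 6 bp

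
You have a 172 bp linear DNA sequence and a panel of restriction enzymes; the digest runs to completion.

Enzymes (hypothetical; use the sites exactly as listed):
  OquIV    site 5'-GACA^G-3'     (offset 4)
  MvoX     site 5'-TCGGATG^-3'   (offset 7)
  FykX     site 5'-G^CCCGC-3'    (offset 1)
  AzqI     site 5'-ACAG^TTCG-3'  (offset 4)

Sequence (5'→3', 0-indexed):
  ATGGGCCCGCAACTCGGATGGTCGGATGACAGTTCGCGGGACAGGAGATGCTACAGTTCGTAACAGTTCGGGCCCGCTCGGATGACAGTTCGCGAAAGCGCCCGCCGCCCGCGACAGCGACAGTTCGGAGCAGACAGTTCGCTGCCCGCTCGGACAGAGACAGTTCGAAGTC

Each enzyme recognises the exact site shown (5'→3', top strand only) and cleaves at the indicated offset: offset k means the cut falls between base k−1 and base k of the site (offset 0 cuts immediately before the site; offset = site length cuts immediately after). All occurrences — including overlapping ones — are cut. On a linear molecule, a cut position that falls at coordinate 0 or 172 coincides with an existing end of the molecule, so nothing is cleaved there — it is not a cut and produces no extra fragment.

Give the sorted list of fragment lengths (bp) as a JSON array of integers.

Scan for sites:
  OquIV GACAG/4: at [27, 39, 83, 112, 118, 132, 152, 158] ⇒ [31, 43, 87, 116, 122, 136, 156, 162]
  MvoX TCGGATG/7: at [13, 21, 77] ⇒ [20, 28, 84]
  FykX GCCCGC/1: at [4, 71, 99, 106, 143] ⇒ [5, 72, 100, 107, 144]
  AzqI ACAGTTCG/4: at [28, 52, 62, 84, 119, 133, 159] ⇒ [32, 56, 66, 88, 123, 137, 163]

All cut coordinates (distinct, sorted): [5, 20, 28, 31, 32, 43, 56, 66, 72, 84, 87, 88, 100, 107, 116, 122, 123, 136, 137, 144, 156, 162, 163]

Fragments:
  [0,5): 5 bp
  [5,20): 15 bp
  [20,28): 8 bp
  [28,31): 3 bp
  [31,32): 1 bp
  [32,43): 11 bp
  [43,56): 13 bp
  [56,66): 10 bp
  [66,72): 6 bp
  [72,84): 12 bp
  [84,87): 3 bp
  [87,88): 1 bp
  [88,100): 12 bp
  [100,107): 7 bp
  [107,116): 9 bp
  [116,122): 6 bp
  [122,123): 1 bp
  [123,136): 13 bp
  [136,137): 1 bp
  [137,144): 7 bp
  [144,156): 12 bp
  [156,162): 6 bp
  [162,163): 1 bp
  [163,172): 9 bp

[1,1,1,1,1,3,3,5,6,6,6,7,7,8,9,9,10,11,12,12,12,13,13,15]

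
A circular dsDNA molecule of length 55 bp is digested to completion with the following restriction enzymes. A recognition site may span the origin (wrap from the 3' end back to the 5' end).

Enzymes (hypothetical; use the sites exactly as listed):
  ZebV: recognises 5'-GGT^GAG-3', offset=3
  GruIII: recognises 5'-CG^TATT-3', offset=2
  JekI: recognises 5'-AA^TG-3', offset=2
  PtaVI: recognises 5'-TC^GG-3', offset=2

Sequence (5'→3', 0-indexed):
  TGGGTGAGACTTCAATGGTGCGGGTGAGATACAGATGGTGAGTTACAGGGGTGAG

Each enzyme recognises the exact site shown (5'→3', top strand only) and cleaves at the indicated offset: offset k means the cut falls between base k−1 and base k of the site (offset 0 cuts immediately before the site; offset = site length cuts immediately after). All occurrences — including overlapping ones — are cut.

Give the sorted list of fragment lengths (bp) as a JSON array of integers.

Per-enzyme occurrences:
  ZebV (GGTGAG, off=3): starts [2, 22, 36, 49] → cuts [5, 25, 39, 52]
  GruIII (CGTATT, off=2): no sites
  JekI (AATG, off=2): starts [13] → cuts [15]
  PtaVI (TCGG, off=2): no sites

Pooled cuts: [5, 15, 25, 39, 52]

Fragment lengths:
  5→15: 10 bp
  15→25: 10 bp
  25→39: 14 bp
  39→52: 13 bp
  52→5 (wrap): 55-52+5 = 8 bp

[8,10,10,13,14]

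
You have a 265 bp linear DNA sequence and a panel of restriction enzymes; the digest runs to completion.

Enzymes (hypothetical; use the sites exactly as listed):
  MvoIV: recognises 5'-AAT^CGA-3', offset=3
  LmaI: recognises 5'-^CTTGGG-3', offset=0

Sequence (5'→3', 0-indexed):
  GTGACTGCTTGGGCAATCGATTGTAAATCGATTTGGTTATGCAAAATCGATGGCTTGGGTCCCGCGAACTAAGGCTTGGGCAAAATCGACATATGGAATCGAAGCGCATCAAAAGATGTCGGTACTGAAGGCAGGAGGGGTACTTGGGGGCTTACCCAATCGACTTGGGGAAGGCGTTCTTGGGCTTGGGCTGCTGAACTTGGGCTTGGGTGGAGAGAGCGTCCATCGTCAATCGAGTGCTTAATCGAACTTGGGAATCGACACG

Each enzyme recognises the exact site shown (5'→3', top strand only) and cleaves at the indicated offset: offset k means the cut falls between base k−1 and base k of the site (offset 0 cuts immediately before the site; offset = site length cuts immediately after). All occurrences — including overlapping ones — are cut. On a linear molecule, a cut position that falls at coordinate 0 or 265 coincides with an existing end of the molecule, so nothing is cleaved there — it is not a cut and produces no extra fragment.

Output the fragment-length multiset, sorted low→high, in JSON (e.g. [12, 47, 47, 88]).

Per-enzyme occurrences:
  MvoIV AATCGA/3: at [14, 25, 44, 83, 96, 157, 230, 242, 255] ⇒ [17, 28, 47, 86, 99, 160, 233, 245, 258]
  LmaI CTTGGG/0: at [7, 53, 74, 142, 163, 178, 184, 198, 204, 249] ⇒ [7, 53, 74, 142, 163, 178, 184, 198, 204, 249]

All cut coordinates (distinct, sorted): [7, 17, 28, 47, 53, 74, 86, 99, 142, 160, 163, 178, 184, 198, 204, 233, 245, 249, 258]

Fragment lengths:
  [0,7): 7 bp
  [7,17): 10 bp
  [17,28): 11 bp
  [28,47): 19 bp
  [47,53): 6 bp
  [53,74): 21 bp
  [74,86): 12 bp
  [86,99): 13 bp
  [99,142): 43 bp
  [142,160): 18 bp
  [160,163): 3 bp
  [163,178): 15 bp
  [178,184): 6 bp
  [184,198): 14 bp
  [198,204): 6 bp
  [204,233): 29 bp
  [233,245): 12 bp
  [245,249): 4 bp
  [249,258): 9 bp
  [258,265): 7 bp

[3,4,6,6,6,7,7,9,10,11,12,12,13,14,15,18,19,21,29,43]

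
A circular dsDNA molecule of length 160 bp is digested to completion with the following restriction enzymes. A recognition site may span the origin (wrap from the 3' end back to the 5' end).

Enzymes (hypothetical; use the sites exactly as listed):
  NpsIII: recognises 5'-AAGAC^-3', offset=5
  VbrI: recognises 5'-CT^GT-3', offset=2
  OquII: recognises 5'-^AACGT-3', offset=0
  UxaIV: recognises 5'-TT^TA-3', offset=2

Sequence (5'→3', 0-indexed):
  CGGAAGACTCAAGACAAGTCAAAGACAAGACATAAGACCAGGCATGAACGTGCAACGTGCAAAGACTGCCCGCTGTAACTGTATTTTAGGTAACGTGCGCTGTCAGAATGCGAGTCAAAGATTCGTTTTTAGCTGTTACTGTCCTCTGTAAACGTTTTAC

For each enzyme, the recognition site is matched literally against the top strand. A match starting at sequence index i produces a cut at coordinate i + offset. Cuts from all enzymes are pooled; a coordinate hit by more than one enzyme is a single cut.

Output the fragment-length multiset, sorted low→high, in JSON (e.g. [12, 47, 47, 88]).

[3,5,5,5,6,6,6,7,7,7,7,7,8,8,10,11,11,13,28]

Per-enzyme occurrences:
  NpsIII (AAGAC, off=5): starts [3, 10, 21, 26, 33, 61] → cuts [8, 15, 26, 31, 38, 66]
  VbrI (CTGT, off=2): starts [72, 78, 99, 132, 138, 145] → cuts [74, 80, 101, 134, 140, 147]
  OquII (AACGT, off=0): starts [46, 53, 91, 150] → cuts [46, 53, 91, 150]
  UxaIV (TTTA, off=2): starts [84, 127, 155] → cuts [86, 129, 157]

Pooled cuts: [8, 15, 26, 31, 38, 46, 53, 66, 74, 80, 86, 91, 101, 129, 134, 140, 147, 150, 157]

Fragment lengths:
  8→15: 7 bp
  15→26: 11 bp
  26→31: 5 bp
  31→38: 7 bp
  38→46: 8 bp
  46→53: 7 bp
  53→66: 13 bp
  66→74: 8 bp
  74→80: 6 bp
  80→86: 6 bp
  86→91: 5 bp
  91→101: 10 bp
  101→129: 28 bp
  129→134: 5 bp
  134→140: 6 bp
  140→147: 7 bp
  147→150: 3 bp
  150→157: 7 bp
  157→8 (wrap): 160-157+8 = 11 bp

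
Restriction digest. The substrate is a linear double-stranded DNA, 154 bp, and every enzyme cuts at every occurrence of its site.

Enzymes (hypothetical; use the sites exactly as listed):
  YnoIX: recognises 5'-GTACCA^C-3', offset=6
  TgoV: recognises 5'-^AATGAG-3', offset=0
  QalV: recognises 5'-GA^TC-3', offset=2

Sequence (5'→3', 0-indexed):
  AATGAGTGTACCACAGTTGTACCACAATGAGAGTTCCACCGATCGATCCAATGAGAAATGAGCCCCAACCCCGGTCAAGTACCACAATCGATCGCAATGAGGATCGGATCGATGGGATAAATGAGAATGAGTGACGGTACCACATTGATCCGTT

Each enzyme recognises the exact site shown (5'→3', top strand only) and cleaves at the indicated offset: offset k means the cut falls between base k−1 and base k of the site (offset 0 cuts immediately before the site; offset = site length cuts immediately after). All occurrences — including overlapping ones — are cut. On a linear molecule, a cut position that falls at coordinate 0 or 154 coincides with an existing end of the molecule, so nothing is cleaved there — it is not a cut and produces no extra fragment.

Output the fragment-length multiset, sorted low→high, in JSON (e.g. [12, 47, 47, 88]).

[1,3,4,4,5,6,6,6,7,7,8,11,11,13,17,17,28]

Per-enzyme occurrences:
  YnoIX (GTACCAC, off=6): starts [7, 18, 78, 136] → cuts [13, 24, 84, 142]
  TgoV (AATGAG, off=0): starts [0, 25, 49, 56, 95, 119, 125] → cuts [25, 49, 56, 95, 119, 125] (position 0 is a terminus of the linear molecule — no cut)
  QalV (GATC, off=2): starts [40, 44, 89, 101, 106, 146] → cuts [42, 46, 91, 103, 108, 148]

All cut coordinates (distinct, sorted): [13, 24, 25, 42, 46, 49, 56, 84, 91, 95, 103, 108, 119, 125, 142, 148]

Fragment lengths:
  [0,13): 13 bp
  [13,24): 11 bp
  [24,25): 1 bp
  [25,42): 17 bp
  [42,46): 4 bp
  [46,49): 3 bp
  [49,56): 7 bp
  [56,84): 28 bp
  [84,91): 7 bp
  [91,95): 4 bp
  [95,103): 8 bp
  [103,108): 5 bp
  [108,119): 11 bp
  [119,125): 6 bp
  [125,142): 17 bp
  [142,148): 6 bp
  [148,154): 6 bp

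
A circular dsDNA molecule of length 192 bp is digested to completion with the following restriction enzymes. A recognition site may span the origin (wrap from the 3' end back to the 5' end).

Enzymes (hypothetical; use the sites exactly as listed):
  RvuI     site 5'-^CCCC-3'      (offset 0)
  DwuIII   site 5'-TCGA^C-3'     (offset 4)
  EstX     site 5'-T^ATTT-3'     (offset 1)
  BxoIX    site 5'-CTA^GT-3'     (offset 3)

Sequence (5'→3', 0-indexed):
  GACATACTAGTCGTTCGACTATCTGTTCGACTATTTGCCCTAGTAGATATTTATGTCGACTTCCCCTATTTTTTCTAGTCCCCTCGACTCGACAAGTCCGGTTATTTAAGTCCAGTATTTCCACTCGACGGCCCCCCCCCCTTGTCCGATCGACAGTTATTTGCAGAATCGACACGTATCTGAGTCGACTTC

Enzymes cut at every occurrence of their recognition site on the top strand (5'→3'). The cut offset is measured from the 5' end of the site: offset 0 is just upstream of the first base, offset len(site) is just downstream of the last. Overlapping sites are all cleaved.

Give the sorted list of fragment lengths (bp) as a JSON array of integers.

[1,1,1,1,1,1,2,2,3,3,5,5,5,6,6,7,8,9,10,10,11,11,12,12,13,14,16,16]

Per-enzyme occurrences:
  RvuI CCCC/0: at [62, 79, 131, 132, 133, 134, 135, 136, 137] ⇒ [62, 79, 131, 132, 133, 134, 135, 136, 137]
  DwuIII TCGAC/4: at [14, 26, 55, 83, 88, 124, 149, 168, 184, 190] ⇒ [2, 18, 30, 59, 87, 92, 128, 153, 172, 188]
  EstX TATTT/1: at [31, 47, 66, 102, 115, 157] ⇒ [32, 48, 67, 103, 116, 158]
  BxoIX CTAGT/3: at [6, 39, 74] ⇒ [9, 42, 77]

Pooled cuts: [2, 9, 18, 30, 32, 42, 48, 59, 62, 67, 77, 79, 87, 92, 103, 116, 128, 131, 132, 133, 134, 135, 136, 137, 153, 158, 172, 188]

Fragments:
  2→9: 7 bp
  9→18: 9 bp
  18→30: 12 bp
  30→32: 2 bp
  32→42: 10 bp
  42→48: 6 bp
  48→59: 11 bp
  59→62: 3 bp
  62→67: 5 bp
  67→77: 10 bp
  77→79: 2 bp
  79→87: 8 bp
  87→92: 5 bp
  92→103: 11 bp
  103→116: 13 bp
  116→128: 12 bp
  128→131: 3 bp
  131→132: 1 bp
  132→133: 1 bp
  133→134: 1 bp
  134→135: 1 bp
  135→136: 1 bp
  136→137: 1 bp
  137→153: 16 bp
  153→158: 5 bp
  158→172: 14 bp
  172→188: 16 bp
  188→2 (wrap): 192-188+2 = 6 bp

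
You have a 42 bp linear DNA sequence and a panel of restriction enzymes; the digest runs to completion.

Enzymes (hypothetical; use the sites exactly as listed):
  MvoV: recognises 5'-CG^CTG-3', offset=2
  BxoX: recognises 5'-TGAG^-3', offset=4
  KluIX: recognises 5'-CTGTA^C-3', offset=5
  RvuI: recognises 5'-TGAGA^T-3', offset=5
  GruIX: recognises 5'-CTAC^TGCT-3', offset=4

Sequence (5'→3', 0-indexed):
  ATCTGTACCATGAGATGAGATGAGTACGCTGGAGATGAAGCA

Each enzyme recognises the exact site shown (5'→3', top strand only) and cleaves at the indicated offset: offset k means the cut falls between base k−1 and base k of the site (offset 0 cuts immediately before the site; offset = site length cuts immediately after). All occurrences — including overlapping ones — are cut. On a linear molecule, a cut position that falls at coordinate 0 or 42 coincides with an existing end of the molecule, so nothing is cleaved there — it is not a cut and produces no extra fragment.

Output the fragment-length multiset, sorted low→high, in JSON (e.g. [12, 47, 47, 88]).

Scan for sites:
  MvoV (CGCTG, off=2): starts [26] → cuts [28]
  BxoX (TGAG, off=4): starts [10, 15, 20] → cuts [14, 19, 24]
  KluIX (CTGTAC, off=5): starts [2] → cuts [7]
  RvuI (TGAGAT, off=5): starts [10, 15] → cuts [15, 20]
  GruIX (CTACTGCT, off=4): no sites

Pooled cuts: [7, 14, 15, 19, 20, 24, 28]

Fragment lengths:
  [0,7): 7 bp
  [7,14): 7 bp
  [14,15): 1 bp
  [15,19): 4 bp
  [19,20): 1 bp
  [20,24): 4 bp
  [24,28): 4 bp
  [28,42): 14 bp

[1,1,4,4,4,7,7,14]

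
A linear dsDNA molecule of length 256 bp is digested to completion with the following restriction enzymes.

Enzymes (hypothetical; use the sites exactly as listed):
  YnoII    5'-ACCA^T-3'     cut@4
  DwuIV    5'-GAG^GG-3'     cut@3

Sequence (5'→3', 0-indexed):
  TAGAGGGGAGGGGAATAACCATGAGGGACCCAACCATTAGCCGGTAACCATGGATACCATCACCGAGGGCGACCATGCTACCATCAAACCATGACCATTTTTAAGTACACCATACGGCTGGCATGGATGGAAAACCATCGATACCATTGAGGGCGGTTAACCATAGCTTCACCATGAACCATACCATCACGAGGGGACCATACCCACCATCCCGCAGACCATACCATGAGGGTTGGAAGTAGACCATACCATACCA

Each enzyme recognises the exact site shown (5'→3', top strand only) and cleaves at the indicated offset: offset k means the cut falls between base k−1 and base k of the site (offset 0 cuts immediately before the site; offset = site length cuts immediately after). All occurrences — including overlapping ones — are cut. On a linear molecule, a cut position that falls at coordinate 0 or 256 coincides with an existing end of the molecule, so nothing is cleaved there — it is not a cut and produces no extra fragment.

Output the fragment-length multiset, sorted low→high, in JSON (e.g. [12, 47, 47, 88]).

Per-enzyme occurrences:
  YnoII ACCAT/4: at [17, 32, 46, 55, 71, 79, 87, 93, 108, 133, 142, 159, 170, 177, 182, 196, 205, 217, 222, 242, 247] ⇒ [21, 36, 50, 59, 75, 83, 91, 97, 112, 137, 146, 163, 174, 181, 186, 200, 209, 221, 226, 246, 251]
  DwuIV GAGGG/3: at [2, 7, 22, 64, 148, 190, 227] ⇒ [5, 10, 25, 67, 151, 193, 230]

Pooled cuts: [5, 10, 21, 25, 36, 50, 59, 67, 75, 83, 91, 97, 112, 137, 146, 151, 163, 174, 181, 186, 193, 200, 209, 221, 226, 230, 246, 251]

Fragments:
  [0,5): 5 bp
  [5,10): 5 bp
  [10,21): 11 bp
  [21,25): 4 bp
  [25,36): 11 bp
  [36,50): 14 bp
  [50,59): 9 bp
  [59,67): 8 bp
  [67,75): 8 bp
  [75,83): 8 bp
  [83,91): 8 bp
  [91,97): 6 bp
  [97,112): 15 bp
  [112,137): 25 bp
  [137,146): 9 bp
  [146,151): 5 bp
  [151,163): 12 bp
  [163,174): 11 bp
  [174,181): 7 bp
  [181,186): 5 bp
  [186,193): 7 bp
  [193,200): 7 bp
  [200,209): 9 bp
  [209,221): 12 bp
  [221,226): 5 bp
  [226,230): 4 bp
  [230,246): 16 bp
  [246,251): 5 bp
  [251,256): 5 bp

[4,4,5,5,5,5,5,5,5,6,7,7,7,8,8,8,8,9,9,9,11,11,11,12,12,14,15,16,25]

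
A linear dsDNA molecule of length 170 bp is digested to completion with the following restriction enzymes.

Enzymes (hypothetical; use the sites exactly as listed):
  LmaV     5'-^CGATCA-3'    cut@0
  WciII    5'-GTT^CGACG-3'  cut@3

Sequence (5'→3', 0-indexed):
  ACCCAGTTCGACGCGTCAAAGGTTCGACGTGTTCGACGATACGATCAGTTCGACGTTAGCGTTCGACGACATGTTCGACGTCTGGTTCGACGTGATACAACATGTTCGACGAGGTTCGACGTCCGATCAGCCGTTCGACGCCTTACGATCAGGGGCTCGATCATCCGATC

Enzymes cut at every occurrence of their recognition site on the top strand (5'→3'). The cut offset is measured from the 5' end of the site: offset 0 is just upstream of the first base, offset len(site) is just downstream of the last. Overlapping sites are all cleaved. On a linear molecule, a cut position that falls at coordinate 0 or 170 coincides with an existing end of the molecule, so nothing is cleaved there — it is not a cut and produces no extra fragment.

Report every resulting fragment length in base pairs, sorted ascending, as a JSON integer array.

[7,8,8,9,9,10,10,12,12,12,12,13,13,16,19]

Per-enzyme occurrences:
  LmaV (CGATCA, off=0): starts [41, 123, 145, 157] → cuts [41, 123, 145, 157]
  WciII (GTTCGACG, off=3): starts [5, 21, 30, 47, 60, 72, 84, 103, 113, 132] → cuts [8, 24, 33, 50, 63, 75, 87, 106, 116, 135]

Pooled cuts: [8, 24, 33, 41, 50, 63, 75, 87, 106, 116, 123, 135, 145, 157]

Fragments:
  [0,8): 8 bp
  [8,24): 16 bp
  [24,33): 9 bp
  [33,41): 8 bp
  [41,50): 9 bp
  [50,63): 13 bp
  [63,75): 12 bp
  [75,87): 12 bp
  [87,106): 19 bp
  [106,116): 10 bp
  [116,123): 7 bp
  [123,135): 12 bp
  [135,145): 10 bp
  [145,157): 12 bp
  [157,170): 13 bp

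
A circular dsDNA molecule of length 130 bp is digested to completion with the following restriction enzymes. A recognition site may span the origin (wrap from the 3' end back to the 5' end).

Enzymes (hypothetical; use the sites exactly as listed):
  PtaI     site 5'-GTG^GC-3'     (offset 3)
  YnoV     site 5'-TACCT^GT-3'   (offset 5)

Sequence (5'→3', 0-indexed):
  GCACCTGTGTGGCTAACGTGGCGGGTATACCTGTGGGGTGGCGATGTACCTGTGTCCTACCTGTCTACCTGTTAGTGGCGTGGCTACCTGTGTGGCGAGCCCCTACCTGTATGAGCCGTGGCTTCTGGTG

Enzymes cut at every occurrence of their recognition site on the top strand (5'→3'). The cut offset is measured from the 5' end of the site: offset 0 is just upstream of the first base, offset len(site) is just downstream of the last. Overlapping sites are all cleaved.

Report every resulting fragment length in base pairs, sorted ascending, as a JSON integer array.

Per-enzyme occurrences:
  PtaI (GTGGC, off=3): starts [8, 17, 37, 74, 79, 91, 117, 127] → cuts [0, 11, 20, 40, 77, 82, 94, 120]
  YnoV (TACCTGT, off=5): starts [27, 46, 57, 65, 84, 103] → cuts [32, 51, 62, 70, 89, 108]

All cut coordinates (distinct, sorted): [0, 11, 20, 32, 40, 51, 62, 70, 77, 82, 89, 94, 108, 120]

Fragment lengths:
  0→11: 11 bp
  11→20: 9 bp
  20→32: 12 bp
  32→40: 8 bp
  40→51: 11 bp
  51→62: 11 bp
  62→70: 8 bp
  70→77: 7 bp
  77→82: 5 bp
  82→89: 7 bp
  89→94: 5 bp
  94→108: 14 bp
  108→120: 12 bp
  120→0 (wrap): 130-120+0 = 10 bp

[5,5,7,7,8,8,9,10,11,11,11,12,12,14]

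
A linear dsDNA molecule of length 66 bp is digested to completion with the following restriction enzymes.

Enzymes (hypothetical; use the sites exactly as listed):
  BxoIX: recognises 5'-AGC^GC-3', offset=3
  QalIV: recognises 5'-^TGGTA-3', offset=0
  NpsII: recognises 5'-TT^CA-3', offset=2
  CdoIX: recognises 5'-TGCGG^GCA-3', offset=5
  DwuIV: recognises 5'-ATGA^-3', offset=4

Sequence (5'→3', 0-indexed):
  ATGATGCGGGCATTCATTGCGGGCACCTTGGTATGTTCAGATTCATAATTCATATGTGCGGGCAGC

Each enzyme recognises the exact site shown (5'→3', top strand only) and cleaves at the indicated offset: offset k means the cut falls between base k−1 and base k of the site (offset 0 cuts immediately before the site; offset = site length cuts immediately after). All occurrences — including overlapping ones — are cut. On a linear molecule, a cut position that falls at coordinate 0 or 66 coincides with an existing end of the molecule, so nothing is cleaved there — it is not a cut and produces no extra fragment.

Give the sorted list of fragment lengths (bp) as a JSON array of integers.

[4,5,5,5,6,6,7,8,9,11]

Scan for sites:
  BxoIX (AGCGC, off=3): no sites
  QalIV TGGTA/0: at [28] ⇒ [28]
  NpsII TTCA/2: at [12, 35, 41, 48] ⇒ [14, 37, 43, 50]
  CdoIX TGCGGGCA/5: at [4, 17, 56] ⇒ [9, 22, 61]
  DwuIV ATGA/4: at [0] ⇒ [4]

Pooled cuts: [4, 9, 14, 22, 28, 37, 43, 50, 61]

Fragment lengths:
  [0,4): 4 bp
  [4,9): 5 bp
  [9,14): 5 bp
  [14,22): 8 bp
  [22,28): 6 bp
  [28,37): 9 bp
  [37,43): 6 bp
  [43,50): 7 bp
  [50,61): 11 bp
  [61,66): 5 bp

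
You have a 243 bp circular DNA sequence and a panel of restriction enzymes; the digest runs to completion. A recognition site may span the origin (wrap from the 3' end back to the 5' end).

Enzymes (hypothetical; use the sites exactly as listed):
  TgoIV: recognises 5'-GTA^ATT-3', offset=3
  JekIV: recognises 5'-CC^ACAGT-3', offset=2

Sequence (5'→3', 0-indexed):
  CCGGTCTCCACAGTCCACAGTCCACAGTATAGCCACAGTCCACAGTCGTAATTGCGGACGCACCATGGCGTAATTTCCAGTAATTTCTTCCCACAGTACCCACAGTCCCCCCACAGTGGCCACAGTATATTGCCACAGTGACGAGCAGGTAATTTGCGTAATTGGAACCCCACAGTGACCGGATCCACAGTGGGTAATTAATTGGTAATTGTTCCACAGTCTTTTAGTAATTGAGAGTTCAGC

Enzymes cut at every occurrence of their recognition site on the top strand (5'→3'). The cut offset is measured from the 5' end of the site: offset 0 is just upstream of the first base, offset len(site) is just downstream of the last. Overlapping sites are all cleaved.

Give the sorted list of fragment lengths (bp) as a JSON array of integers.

Scan for sites:
  TgoIV GTAATT/3: at [47, 69, 79, 148, 157, 193, 204, 226] ⇒ [50, 72, 82, 151, 160, 196, 207, 229]
  JekIV CCACAGT/2: at [7, 14, 21, 32, 39, 90, 99, 110, 119, 132, 169, 184, 213] ⇒ [9, 16, 23, 34, 41, 92, 101, 112, 121, 134, 171, 186, 215]

All cut coordinates (distinct, sorted): [9, 16, 23, 34, 41, 50, 72, 82, 92, 101, 112, 121, 134, 151, 160, 171, 186, 196, 207, 215, 229]

Fragment lengths:
  9→16: 7 bp
  16→23: 7 bp
  23→34: 11 bp
  34→41: 7 bp
  41→50: 9 bp
  50→72: 22 bp
  72→82: 10 bp
  82→92: 10 bp
  92→101: 9 bp
  101→112: 11 bp
  112→121: 9 bp
  121→134: 13 bp
  134→151: 17 bp
  151→160: 9 bp
  160→171: 11 bp
  171→186: 15 bp
  186→196: 10 bp
  196→207: 11 bp
  207→215: 8 bp
  215→229: 14 bp
  229→9 (wrap): 243-229+9 = 23 bp

[7,7,7,8,9,9,9,9,10,10,10,11,11,11,11,13,14,15,17,22,23]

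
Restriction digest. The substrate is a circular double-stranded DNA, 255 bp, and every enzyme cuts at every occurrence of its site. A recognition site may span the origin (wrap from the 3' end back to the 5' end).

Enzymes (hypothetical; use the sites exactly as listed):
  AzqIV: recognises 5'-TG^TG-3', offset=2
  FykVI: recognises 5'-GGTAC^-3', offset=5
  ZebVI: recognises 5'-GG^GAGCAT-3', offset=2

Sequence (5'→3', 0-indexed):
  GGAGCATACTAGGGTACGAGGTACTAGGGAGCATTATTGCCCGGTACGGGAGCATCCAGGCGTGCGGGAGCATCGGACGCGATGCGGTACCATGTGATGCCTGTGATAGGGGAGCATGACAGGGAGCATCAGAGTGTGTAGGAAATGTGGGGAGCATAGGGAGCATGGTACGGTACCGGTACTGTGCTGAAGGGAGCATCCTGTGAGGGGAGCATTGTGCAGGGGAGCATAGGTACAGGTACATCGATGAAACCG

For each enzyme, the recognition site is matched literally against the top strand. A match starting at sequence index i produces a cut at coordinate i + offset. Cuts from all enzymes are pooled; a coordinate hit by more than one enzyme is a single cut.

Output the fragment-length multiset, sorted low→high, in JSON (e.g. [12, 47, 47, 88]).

[2,2,4,4,4,5,6,6,6,7,7,8,8,9,9,9,10,11,11,12,12,13,14,16,18,19,23]

Site scan:
  AzqIV TGTG/2: at [92, 101, 134, 145, 182, 201, 215] ⇒ [94, 103, 136, 147, 184, 203, 217]
  FykVI GGTAC/5: at [12, 19, 42, 85, 166, 171, 177, 231, 237] ⇒ [17, 24, 47, 90, 171, 176, 182, 236, 242]
  ZebVI GGGAGCAT/2: at [26, 47, 65, 109, 121, 149, 158, 191, 207, 222, 254] ⇒ [1, 28, 49, 67, 111, 123, 151, 160, 193, 209, 224]

All cut coordinates (distinct, sorted): [1, 17, 24, 28, 47, 49, 67, 90, 94, 103, 111, 123, 136, 147, 151, 160, 171, 176, 182, 184, 193, 203, 209, 217, 224, 236, 242]

Fragment lengths:
  1→17: 16 bp
  17→24: 7 bp
  24→28: 4 bp
  28→47: 19 bp
  47→49: 2 bp
  49→67: 18 bp
  67→90: 23 bp
  90→94: 4 bp
  94→103: 9 bp
  103→111: 8 bp
  111→123: 12 bp
  123→136: 13 bp
  136→147: 11 bp
  147→151: 4 bp
  151→160: 9 bp
  160→171: 11 bp
  171→176: 5 bp
  176→182: 6 bp
  182→184: 2 bp
  184→193: 9 bp
  193→203: 10 bp
  203→209: 6 bp
  209→217: 8 bp
  217→224: 7 bp
  224→236: 12 bp
  236→242: 6 bp
  242→1 (wrap): 255-242+1 = 14 bp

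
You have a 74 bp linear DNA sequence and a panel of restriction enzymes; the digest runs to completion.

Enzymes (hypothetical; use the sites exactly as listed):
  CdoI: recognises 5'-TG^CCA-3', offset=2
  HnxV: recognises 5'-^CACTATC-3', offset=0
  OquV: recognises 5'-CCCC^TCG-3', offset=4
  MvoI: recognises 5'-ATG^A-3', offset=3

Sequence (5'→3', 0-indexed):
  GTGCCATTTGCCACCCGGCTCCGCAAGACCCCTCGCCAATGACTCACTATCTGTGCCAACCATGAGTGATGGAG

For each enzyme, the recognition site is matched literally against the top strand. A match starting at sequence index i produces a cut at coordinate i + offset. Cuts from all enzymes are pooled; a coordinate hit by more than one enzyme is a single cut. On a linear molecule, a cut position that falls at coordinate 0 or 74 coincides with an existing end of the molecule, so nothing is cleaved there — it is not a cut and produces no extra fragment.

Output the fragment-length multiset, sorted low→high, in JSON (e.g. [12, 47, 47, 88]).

[3,3,7,9,9,10,11,22]

Scan for sites:
  CdoI TGCCA/2: at [1, 8, 53] ⇒ [3, 10, 55]
  HnxV CACTATC/0: at [44] ⇒ [44]
  OquV CCCCTCG/4: at [28] ⇒ [32]
  MvoI ATGA/3: at [38, 61] ⇒ [41, 64]

All cut coordinates (distinct, sorted): [3, 10, 32, 41, 44, 55, 64]

Fragments:
  [0,3): 3 bp
  [3,10): 7 bp
  [10,32): 22 bp
  [32,41): 9 bp
  [41,44): 3 bp
  [44,55): 11 bp
  [55,64): 9 bp
  [64,74): 10 bp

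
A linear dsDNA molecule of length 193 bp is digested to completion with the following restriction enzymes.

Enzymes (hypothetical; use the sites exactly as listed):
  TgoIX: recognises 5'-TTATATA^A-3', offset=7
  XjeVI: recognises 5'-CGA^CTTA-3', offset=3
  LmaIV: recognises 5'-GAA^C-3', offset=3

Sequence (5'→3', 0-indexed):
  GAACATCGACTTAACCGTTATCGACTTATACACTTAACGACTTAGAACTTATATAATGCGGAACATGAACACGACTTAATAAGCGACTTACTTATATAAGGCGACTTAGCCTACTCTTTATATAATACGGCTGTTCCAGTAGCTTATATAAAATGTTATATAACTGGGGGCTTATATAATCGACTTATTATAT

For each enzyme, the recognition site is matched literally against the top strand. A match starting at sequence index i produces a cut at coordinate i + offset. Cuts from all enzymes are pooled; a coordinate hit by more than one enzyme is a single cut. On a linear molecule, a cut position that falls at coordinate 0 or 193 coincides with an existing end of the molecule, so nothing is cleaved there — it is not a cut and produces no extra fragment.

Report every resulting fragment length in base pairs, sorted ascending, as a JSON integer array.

Site scan:
  TgoIX TTATATAA/7: at [48, 91, 117, 143, 155, 171] ⇒ [55, 98, 124, 150, 162, 178]
  XjeVI CGACTTA/3: at [6, 21, 37, 71, 83, 101, 180] ⇒ [9, 24, 40, 74, 86, 104, 183]
  LmaIV GAAC/3: at [0, 44, 60, 66] ⇒ [3, 47, 63, 69]

Pooled cuts: [3, 9, 24, 40, 47, 55, 63, 69, 74, 86, 98, 104, 124, 150, 162, 178, 183]

Fragment lengths:
  [0,3): 3 bp
  [3,9): 6 bp
  [9,24): 15 bp
  [24,40): 16 bp
  [40,47): 7 bp
  [47,55): 8 bp
  [55,63): 8 bp
  [63,69): 6 bp
  [69,74): 5 bp
  [74,86): 12 bp
  [86,98): 12 bp
  [98,104): 6 bp
  [104,124): 20 bp
  [124,150): 26 bp
  [150,162): 12 bp
  [162,178): 16 bp
  [178,183): 5 bp
  [183,193): 10 bp

[3,5,5,6,6,6,7,8,8,10,12,12,12,15,16,16,20,26]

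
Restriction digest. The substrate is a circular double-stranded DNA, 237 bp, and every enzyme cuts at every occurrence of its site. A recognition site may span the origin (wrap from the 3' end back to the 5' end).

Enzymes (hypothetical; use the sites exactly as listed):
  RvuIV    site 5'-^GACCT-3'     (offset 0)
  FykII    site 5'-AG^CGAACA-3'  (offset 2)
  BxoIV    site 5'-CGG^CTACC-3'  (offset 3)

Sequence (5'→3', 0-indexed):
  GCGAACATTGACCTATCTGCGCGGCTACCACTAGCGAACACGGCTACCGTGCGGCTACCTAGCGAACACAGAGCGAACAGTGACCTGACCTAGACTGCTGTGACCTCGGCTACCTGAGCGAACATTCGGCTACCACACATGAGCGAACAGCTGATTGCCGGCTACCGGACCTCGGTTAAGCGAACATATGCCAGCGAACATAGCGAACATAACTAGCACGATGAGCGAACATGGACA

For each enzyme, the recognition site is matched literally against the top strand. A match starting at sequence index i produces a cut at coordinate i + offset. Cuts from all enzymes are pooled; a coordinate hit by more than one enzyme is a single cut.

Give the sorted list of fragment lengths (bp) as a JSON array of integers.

Per-enzyme occurrences:
  RvuIV (GACCT, off=0): starts [9, 81, 86, 101, 167] → cuts [9, 81, 86, 101, 167]
  FykII (AGCGAACA, off=2): starts [32, 60, 71, 116, 141, 178, 192, 201, 223, 236] → cuts [1, 34, 62, 73, 118, 143, 180, 194, 203, 225]
  BxoIV (CGGCTACC, off=3): starts [21, 40, 51, 106, 126, 158] → cuts [24, 43, 54, 109, 129, 161]

All cut coordinates (distinct, sorted): [1, 9, 24, 34, 43, 54, 62, 73, 81, 86, 101, 109, 118, 129, 143, 161, 167, 180, 194, 203, 225]

Fragment lengths:
  1→9: 8 bp
  9→24: 15 bp
  24→34: 10 bp
  34→43: 9 bp
  43→54: 11 bp
  54→62: 8 bp
  62→73: 11 bp
  73→81: 8 bp
  81→86: 5 bp
  86→101: 15 bp
  101→109: 8 bp
  109→118: 9 bp
  118→129: 11 bp
  129→143: 14 bp
  143→161: 18 bp
  161→167: 6 bp
  167→180: 13 bp
  180→194: 14 bp
  194→203: 9 bp
  203→225: 22 bp
  225→1 (wrap): 237-225+1 = 13 bp

[5,6,8,8,8,8,9,9,9,10,11,11,11,13,13,14,14,15,15,18,22]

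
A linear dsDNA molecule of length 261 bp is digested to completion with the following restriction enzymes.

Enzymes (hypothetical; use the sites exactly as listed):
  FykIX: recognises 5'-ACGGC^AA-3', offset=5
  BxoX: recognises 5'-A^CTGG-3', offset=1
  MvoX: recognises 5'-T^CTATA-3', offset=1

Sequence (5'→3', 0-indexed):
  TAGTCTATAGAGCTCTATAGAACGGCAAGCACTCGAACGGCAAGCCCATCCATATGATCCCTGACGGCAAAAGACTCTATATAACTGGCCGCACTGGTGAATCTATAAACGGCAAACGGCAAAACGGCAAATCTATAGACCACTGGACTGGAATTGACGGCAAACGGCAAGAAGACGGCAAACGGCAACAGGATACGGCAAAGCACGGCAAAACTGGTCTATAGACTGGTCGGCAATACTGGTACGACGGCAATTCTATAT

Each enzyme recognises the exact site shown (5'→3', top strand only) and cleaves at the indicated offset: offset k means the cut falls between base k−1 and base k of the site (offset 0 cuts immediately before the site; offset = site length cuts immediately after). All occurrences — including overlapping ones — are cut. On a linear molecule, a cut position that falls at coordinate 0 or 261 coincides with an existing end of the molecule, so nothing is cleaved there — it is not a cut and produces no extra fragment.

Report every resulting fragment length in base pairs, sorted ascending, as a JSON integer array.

Site scan:
  FykIX (ACGGCAA, off=5): starts [21, 36, 63, 108, 115, 123, 156, 163, 174, 181, 194, 204, 246] → cuts [26, 41, 68, 113, 120, 128, 161, 168, 179, 186, 199, 209, 251]
  BxoX (ACTGG, off=1): starts [83, 92, 141, 146, 212, 224, 237] → cuts [84, 93, 142, 147, 213, 225, 238]
  MvoX (TCTATA, off=1): starts [3, 13, 75, 101, 131, 217, 254] → cuts [4, 14, 76, 102, 132, 218, 255]

All cut coordinates (distinct, sorted): [4, 14, 26, 41, 68, 76, 84, 93, 102, 113, 120, 128, 132, 142, 147, 161, 168, 179, 186, 199, 209, 213, 218, 225, 238, 251, 255]

Fragment lengths:
  [0,4): 4 bp
  [4,14): 10 bp
  [14,26): 12 bp
  [26,41): 15 bp
  [41,68): 27 bp
  [68,76): 8 bp
  [76,84): 8 bp
  [84,93): 9 bp
  [93,102): 9 bp
  [102,113): 11 bp
  [113,120): 7 bp
  [120,128): 8 bp
  [128,132): 4 bp
  [132,142): 10 bp
  [142,147): 5 bp
  [147,161): 14 bp
  [161,168): 7 bp
  [168,179): 11 bp
  [179,186): 7 bp
  [186,199): 13 bp
  [199,209): 10 bp
  [209,213): 4 bp
  [213,218): 5 bp
  [218,225): 7 bp
  [225,238): 13 bp
  [238,251): 13 bp
  [251,255): 4 bp
  [255,261): 6 bp

[4,4,4,4,5,5,6,7,7,7,7,8,8,8,9,9,10,10,10,11,11,12,13,13,13,14,15,27]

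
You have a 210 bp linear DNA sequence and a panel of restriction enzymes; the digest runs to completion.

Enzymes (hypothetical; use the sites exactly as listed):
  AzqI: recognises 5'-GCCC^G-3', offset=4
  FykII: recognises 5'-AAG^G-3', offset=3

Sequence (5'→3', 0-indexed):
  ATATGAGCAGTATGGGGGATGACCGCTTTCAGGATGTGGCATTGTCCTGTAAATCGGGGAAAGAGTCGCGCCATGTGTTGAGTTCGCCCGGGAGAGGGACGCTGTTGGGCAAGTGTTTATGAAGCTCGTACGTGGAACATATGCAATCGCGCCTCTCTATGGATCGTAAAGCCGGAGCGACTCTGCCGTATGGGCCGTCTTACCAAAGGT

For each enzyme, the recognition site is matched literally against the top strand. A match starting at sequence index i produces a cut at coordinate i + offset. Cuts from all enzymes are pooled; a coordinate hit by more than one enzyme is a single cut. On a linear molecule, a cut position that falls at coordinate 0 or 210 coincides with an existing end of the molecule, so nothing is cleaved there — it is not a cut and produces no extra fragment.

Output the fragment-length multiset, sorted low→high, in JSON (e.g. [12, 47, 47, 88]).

Scan for sites:
  AzqI (GCCCG, off=4): starts [85] → cuts [89]
  FykII (AAGG, off=3): starts [205] → cuts [208]

Pooled cuts: [89, 208]

Fragment lengths:
  [0,89): 89 bp
  [89,208): 119 bp
  [208,210): 2 bp

[2,89,119]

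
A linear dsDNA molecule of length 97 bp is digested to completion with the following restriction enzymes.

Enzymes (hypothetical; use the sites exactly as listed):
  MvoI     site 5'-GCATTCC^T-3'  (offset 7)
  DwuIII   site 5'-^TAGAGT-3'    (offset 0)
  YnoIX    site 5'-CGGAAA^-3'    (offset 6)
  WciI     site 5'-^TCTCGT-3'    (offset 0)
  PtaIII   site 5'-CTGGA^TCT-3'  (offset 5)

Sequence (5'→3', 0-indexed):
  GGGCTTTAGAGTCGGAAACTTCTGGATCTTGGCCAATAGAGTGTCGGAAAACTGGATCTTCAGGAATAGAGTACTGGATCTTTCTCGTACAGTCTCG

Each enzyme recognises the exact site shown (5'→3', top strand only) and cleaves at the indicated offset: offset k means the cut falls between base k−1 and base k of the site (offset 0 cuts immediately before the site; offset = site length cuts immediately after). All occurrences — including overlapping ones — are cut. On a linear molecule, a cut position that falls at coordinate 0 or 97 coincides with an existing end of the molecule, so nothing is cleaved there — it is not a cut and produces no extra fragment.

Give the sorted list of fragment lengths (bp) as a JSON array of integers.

Per-enzyme occurrences:
  MvoI (GCATTCCT, off=7): no sites
  DwuIII (TAGAGT, off=0): starts [6, 36, 66] → cuts [6, 36, 66]
  YnoIX (CGGAAA, off=6): starts [12, 44] → cuts [18, 50]
  WciI (TCTCGT, off=0): starts [82] → cuts [82]
  PtaIII (CTGGATCT, off=5): starts [21, 51, 73] → cuts [26, 56, 78]

Pooled cuts: [6, 18, 26, 36, 50, 56, 66, 78, 82]

Fragment lengths:
  [0,6): 6 bp
  [6,18): 12 bp
  [18,26): 8 bp
  [26,36): 10 bp
  [36,50): 14 bp
  [50,56): 6 bp
  [56,66): 10 bp
  [66,78): 12 bp
  [78,82): 4 bp
  [82,97): 15 bp

[4,6,6,8,10,10,12,12,14,15]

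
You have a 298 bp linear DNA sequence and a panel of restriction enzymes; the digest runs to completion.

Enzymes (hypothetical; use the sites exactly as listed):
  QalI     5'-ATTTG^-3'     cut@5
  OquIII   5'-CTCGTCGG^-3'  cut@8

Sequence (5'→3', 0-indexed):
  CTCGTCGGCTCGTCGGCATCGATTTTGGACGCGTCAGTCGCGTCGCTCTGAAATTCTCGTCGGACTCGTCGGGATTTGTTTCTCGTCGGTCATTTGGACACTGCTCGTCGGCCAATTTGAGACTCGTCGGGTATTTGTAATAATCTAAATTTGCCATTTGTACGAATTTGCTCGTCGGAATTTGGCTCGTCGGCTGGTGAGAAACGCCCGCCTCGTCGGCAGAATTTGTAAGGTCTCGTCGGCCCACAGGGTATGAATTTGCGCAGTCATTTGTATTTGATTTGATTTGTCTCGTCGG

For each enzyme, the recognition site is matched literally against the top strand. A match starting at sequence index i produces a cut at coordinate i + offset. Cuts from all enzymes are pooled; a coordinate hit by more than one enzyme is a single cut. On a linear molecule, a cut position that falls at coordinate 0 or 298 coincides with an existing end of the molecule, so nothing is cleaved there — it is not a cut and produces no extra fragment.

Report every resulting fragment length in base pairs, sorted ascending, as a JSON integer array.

[5,5,6,6,6,7,7,7,8,8,8,8,9,9,9,9,10,11,11,12,14,15,16,19,26,47]

Site scan:
  QalI ATTTG/5: at [73, 91, 114, 132, 148, 155, 165, 179, 223, 256, 268, 274, 279, 284] ⇒ [78, 96, 119, 137, 153, 160, 170, 184, 228, 261, 273, 279, 284, 289]
  OquIII CTCGTCGG/8: at [0, 8, 55, 64, 81, 103, 122, 170, 185, 211, 234, 290] ⇒ [8, 16, 63, 72, 89, 111, 130, 178, 193, 219, 242] (position 298 is a terminus of the linear molecule — no cut)

All cut coordinates (distinct, sorted): [8, 16, 63, 72, 78, 89, 96, 111, 119, 130, 137, 153, 160, 170, 178, 184, 193, 219, 228, 242, 261, 273, 279, 284, 289]

Fragments:
  [0,8): 8 bp
  [8,16): 8 bp
  [16,63): 47 bp
  [63,72): 9 bp
  [72,78): 6 bp
  [78,89): 11 bp
  [89,96): 7 bp
  [96,111): 15 bp
  [111,119): 8 bp
  [119,130): 11 bp
  [130,137): 7 bp
  [137,153): 16 bp
  [153,160): 7 bp
  [160,170): 10 bp
  [170,178): 8 bp
  [178,184): 6 bp
  [184,193): 9 bp
  [193,219): 26 bp
  [219,228): 9 bp
  [228,242): 14 bp
  [242,261): 19 bp
  [261,273): 12 bp
  [273,279): 6 bp
  [279,284): 5 bp
  [284,289): 5 bp
  [289,298): 9 bp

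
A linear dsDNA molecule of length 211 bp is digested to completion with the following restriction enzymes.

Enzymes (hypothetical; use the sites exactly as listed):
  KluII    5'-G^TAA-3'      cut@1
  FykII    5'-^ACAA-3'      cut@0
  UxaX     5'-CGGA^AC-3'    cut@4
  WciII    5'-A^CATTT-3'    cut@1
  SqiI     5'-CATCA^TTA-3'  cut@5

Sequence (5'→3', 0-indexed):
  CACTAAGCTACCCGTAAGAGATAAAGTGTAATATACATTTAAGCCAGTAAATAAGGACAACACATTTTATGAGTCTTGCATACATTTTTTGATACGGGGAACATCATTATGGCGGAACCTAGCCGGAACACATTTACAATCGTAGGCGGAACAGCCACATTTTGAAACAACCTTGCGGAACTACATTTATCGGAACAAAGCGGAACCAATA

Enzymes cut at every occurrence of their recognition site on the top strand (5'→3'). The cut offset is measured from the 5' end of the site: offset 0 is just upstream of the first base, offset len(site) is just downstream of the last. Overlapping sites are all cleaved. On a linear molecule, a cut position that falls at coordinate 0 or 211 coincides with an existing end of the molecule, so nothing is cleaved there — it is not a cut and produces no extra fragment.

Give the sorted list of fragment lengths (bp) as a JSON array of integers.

Site scan:
  KluII (GTAA, off=1): starts [13, 27, 46] → cuts [14, 28, 47]
  FykII (ACAA, off=0): starts [56, 135, 166, 194] → cuts [56, 135, 166, 194]
  UxaX (CGGAAC, off=4): starts [112, 123, 146, 175, 190, 200] → cuts [116, 127, 150, 179, 194, 204]
  WciII (ACATTT, off=1): starts [34, 61, 81, 129, 156, 182] → cuts [35, 62, 82, 130, 157, 183]
  SqiI (CATCATTA, off=5): starts [101] → cuts [106]

Pooled cuts: [14, 28, 35, 47, 56, 62, 82, 106, 116, 127, 130, 135, 150, 157, 166, 179, 183, 194, 204]

Fragments:
  [0,14): 14 bp
  [14,28): 14 bp
  [28,35): 7 bp
  [35,47): 12 bp
  [47,56): 9 bp
  [56,62): 6 bp
  [62,82): 20 bp
  [82,106): 24 bp
  [106,116): 10 bp
  [116,127): 11 bp
  [127,130): 3 bp
  [130,135): 5 bp
  [135,150): 15 bp
  [150,157): 7 bp
  [157,166): 9 bp
  [166,179): 13 bp
  [179,183): 4 bp
  [183,194): 11 bp
  [194,204): 10 bp
  [204,211): 7 bp

[3,4,5,6,7,7,7,9,9,10,10,11,11,12,13,14,14,15,20,24]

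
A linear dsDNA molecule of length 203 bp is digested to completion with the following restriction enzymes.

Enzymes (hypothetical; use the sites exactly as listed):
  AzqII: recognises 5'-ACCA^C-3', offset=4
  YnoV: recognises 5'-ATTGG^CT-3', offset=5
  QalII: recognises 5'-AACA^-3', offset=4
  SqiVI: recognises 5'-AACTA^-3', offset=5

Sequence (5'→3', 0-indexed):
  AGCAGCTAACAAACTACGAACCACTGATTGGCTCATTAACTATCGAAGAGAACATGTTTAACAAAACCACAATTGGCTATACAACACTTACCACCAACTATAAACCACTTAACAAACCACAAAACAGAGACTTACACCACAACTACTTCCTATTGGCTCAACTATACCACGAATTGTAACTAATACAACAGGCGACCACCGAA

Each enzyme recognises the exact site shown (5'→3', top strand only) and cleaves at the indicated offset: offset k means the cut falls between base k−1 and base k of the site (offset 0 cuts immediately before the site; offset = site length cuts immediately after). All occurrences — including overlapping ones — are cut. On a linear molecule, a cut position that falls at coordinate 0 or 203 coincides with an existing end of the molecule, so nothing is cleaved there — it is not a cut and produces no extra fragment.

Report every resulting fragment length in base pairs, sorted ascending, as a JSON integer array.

Per-enzyme occurrences:
  AzqII ACCAC/4: at [19, 65, 89, 103, 115, 135, 165, 194] ⇒ [23, 69, 93, 107, 119, 139, 169, 198]
  YnoV ATTGGCT/5: at [26, 71, 151] ⇒ [31, 76, 156]
  QalII AACA/4: at [7, 50, 59, 82, 110, 122, 186] ⇒ [11, 54, 63, 86, 114, 126, 190]
  SqiVI AACTA/5: at [11, 37, 95, 140, 159, 177] ⇒ [16, 42, 100, 145, 164, 182]

All cut coordinates (distinct, sorted): [11, 16, 23, 31, 42, 54, 63, 69, 76, 86, 93, 100, 107, 114, 119, 126, 139, 145, 156, 164, 169, 182, 190, 198]

Fragment lengths:
  [0,11): 11 bp
  [11,16): 5 bp
  [16,23): 7 bp
  [23,31): 8 bp
  [31,42): 11 bp
  [42,54): 12 bp
  [54,63): 9 bp
  [63,69): 6 bp
  [69,76): 7 bp
  [76,86): 10 bp
  [86,93): 7 bp
  [93,100): 7 bp
  [100,107): 7 bp
  [107,114): 7 bp
  [114,119): 5 bp
  [119,126): 7 bp
  [126,139): 13 bp
  [139,145): 6 bp
  [145,156): 11 bp
  [156,164): 8 bp
  [164,169): 5 bp
  [169,182): 13 bp
  [182,190): 8 bp
  [190,198): 8 bp
  [198,203): 5 bp

[5,5,5,5,6,6,7,7,7,7,7,7,7,8,8,8,8,9,10,11,11,11,12,13,13]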